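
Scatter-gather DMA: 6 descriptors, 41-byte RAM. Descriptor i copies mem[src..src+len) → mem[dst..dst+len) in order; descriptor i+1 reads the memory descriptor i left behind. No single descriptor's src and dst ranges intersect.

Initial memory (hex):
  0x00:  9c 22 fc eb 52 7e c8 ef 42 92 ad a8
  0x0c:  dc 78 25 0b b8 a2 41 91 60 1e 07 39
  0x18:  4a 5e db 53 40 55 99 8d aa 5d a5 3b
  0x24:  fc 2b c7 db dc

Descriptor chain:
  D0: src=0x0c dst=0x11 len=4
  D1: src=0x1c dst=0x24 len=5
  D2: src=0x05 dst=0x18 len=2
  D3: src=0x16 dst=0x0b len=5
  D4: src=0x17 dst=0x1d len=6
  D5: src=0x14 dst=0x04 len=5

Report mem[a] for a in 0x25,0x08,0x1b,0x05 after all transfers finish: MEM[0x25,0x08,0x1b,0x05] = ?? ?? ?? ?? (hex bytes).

D0: mem[0x11..0x14] <- [dc 78 25 0b]
D1: mem[0x24..0x28] <- [40 55 99 8d aa]
D2: mem[0x18..0x19] <- [7e c8]
D3: mem[0x0b..0x0f] <- [07 39 7e c8 db]
D4: mem[0x1d..0x22] <- [39 7e c8 db 53 40]
D5: mem[0x04..0x08] <- [0b 1e 07 39 7e]
query mem[0x25]=0x55, mem[0x08]=0x7e, mem[0x1b]=0x53, mem[0x05]=0x1e

MEM[0x25,0x08,0x1b,0x05] = 55 7e 53 1e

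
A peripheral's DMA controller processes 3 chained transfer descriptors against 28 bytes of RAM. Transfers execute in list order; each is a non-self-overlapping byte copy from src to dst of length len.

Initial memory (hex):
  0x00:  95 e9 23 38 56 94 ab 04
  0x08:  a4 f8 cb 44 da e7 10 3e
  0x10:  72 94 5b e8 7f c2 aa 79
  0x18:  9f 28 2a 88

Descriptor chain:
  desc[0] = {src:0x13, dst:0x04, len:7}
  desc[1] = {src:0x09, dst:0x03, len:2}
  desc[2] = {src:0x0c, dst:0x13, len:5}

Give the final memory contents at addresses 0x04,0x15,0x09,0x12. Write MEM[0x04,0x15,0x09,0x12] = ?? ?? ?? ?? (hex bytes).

MEM[0x04,0x15,0x09,0x12] = 28 10 9f 5b

  after D0: wrote 7B at 0x04 = e87fc2aa799f28
  after D1: wrote 2B at 0x03 = 9f28
  after D2: wrote 5B at 0x13 = dae7103e72
query mem[0x04]=0x28, mem[0x15]=0x10, mem[0x09]=0x9f, mem[0x12]=0x5b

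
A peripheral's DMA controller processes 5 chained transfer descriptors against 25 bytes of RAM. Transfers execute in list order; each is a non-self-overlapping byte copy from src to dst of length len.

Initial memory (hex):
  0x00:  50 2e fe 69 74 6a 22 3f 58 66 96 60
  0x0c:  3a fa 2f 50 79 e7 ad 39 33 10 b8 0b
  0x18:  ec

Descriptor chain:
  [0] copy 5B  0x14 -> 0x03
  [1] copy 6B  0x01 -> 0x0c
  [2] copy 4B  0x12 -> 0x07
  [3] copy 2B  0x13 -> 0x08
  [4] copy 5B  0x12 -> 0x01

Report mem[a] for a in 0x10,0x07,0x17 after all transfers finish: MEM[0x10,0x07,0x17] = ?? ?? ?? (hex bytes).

MEM[0x10,0x07,0x17] = b8 ad 0b

D0: mem[0x03..0x07] <- [33 10 b8 0b ec]
D1: mem[0x0c..0x11] <- [2e fe 33 10 b8 0b]
D2: mem[0x07..0x0a] <- [ad 39 33 10]
D3: mem[0x08..0x09] <- [39 33]
D4: mem[0x01..0x05] <- [ad 39 33 10 b8]
query mem[0x10]=0xb8, mem[0x07]=0xad, mem[0x17]=0x0b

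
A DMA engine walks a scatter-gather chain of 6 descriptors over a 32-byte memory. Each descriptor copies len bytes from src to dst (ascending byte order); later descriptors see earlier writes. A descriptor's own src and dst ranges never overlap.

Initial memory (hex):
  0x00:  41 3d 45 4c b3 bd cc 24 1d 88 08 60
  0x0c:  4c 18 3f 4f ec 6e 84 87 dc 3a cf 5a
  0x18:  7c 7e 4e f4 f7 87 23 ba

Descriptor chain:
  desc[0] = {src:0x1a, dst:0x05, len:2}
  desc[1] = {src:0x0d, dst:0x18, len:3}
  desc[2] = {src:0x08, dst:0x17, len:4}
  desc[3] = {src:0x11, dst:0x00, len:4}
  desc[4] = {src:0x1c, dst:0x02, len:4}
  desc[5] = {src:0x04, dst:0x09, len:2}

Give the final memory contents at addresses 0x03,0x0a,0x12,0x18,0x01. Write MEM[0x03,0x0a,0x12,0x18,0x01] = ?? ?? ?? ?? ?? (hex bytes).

D0: mem[0x05..0x06] <- [4e f4]
D1: mem[0x18..0x1a] <- [18 3f 4f]
D2: mem[0x17..0x1a] <- [1d 88 08 60]
D3: mem[0x00..0x03] <- [6e 84 87 dc]
D4: mem[0x02..0x05] <- [f7 87 23 ba]
D5: mem[0x09..0x0a] <- [23 ba]
query mem[0x03]=0x87, mem[0x0a]=0xba, mem[0x12]=0x84, mem[0x18]=0x88, mem[0x01]=0x84

MEM[0x03,0x0a,0x12,0x18,0x01] = 87 ba 84 88 84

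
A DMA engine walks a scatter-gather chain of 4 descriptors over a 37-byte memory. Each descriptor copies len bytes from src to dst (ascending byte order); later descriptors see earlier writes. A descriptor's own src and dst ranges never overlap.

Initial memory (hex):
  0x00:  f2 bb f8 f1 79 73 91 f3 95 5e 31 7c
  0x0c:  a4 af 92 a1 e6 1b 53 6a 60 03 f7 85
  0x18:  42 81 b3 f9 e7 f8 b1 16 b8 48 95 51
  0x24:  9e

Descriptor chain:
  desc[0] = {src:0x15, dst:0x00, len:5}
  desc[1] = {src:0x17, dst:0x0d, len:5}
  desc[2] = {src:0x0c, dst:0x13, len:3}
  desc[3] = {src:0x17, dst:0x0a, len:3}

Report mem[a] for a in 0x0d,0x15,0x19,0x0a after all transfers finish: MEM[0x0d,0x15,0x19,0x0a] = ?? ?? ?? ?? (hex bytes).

MEM[0x0d,0x15,0x19,0x0a] = 85 42 81 85

#0 dst[0x00+5] := {0x03,0xf7,0x85,0x42,0x81}
#1 dst[0x0d+5] := {0x85,0x42,0x81,0xb3,0xf9}
#2 dst[0x13+3] := {0xa4,0x85,0x42}
#3 dst[0x0a+3] := {0x85,0x42,0x81}
query mem[0x0d]=0x85, mem[0x15]=0x42, mem[0x19]=0x81, mem[0x0a]=0x85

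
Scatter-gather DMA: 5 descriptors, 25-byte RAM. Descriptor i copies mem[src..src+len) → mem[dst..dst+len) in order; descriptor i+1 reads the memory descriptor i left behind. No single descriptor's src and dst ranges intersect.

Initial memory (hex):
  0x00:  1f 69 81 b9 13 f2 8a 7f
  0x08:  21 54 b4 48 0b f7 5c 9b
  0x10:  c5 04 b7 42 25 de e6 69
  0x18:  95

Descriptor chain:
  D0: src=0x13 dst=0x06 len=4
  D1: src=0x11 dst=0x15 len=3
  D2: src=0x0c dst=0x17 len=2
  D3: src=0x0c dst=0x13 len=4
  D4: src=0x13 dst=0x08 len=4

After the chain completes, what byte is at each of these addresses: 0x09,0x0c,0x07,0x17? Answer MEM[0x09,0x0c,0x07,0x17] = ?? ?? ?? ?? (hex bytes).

MEM[0x09,0x0c,0x07,0x17] = f7 0b 25 0b

[0] 0x13->0x06 len=4 : 42 25 de e6
[1] 0x11->0x15 len=3 : 04 b7 42
[2] 0x0c->0x17 len=2 : 0b f7
[3] 0x0c->0x13 len=4 : 0b f7 5c 9b
[4] 0x13->0x08 len=4 : 0b f7 5c 9b
query mem[0x09]=0xf7, mem[0x0c]=0x0b, mem[0x07]=0x25, mem[0x17]=0x0b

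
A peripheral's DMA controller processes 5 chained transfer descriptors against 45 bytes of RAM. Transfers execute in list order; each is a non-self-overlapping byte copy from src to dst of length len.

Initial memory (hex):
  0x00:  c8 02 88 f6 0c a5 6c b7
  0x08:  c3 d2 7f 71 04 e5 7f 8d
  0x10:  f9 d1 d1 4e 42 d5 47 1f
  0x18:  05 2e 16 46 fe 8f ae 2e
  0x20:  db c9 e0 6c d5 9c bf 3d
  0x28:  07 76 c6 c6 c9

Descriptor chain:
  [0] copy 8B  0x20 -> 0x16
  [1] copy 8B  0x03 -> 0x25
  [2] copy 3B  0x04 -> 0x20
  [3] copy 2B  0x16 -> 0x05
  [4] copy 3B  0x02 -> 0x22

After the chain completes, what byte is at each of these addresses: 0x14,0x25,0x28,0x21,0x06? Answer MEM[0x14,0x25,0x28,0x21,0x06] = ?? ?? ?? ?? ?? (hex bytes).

MEM[0x14,0x25,0x28,0x21,0x06] = 42 f6 6c a5 c9

  after D0: wrote 8B at 0x16 = dbc9e06cd59cbf3d
  after D1: wrote 8B at 0x25 = f60ca56cb7c3d27f
  after D2: wrote 3B at 0x20 = 0ca56c
  after D3: wrote 2B at 0x05 = dbc9
  after D4: wrote 3B at 0x22 = 88f60c
query mem[0x14]=0x42, mem[0x25]=0xf6, mem[0x28]=0x6c, mem[0x21]=0xa5, mem[0x06]=0xc9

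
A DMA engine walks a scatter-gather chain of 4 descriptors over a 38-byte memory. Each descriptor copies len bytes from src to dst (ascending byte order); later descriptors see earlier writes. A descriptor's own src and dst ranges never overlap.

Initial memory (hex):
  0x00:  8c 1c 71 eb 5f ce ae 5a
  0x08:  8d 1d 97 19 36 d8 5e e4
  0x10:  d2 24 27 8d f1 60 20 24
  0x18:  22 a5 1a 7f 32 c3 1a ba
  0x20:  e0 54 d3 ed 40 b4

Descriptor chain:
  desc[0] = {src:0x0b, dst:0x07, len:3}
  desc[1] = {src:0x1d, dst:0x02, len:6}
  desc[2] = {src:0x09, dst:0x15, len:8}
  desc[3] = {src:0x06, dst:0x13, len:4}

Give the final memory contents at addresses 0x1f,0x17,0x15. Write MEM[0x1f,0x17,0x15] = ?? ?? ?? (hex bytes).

MEM[0x1f,0x17,0x15] = ba 19 36

  after D0: wrote 3B at 0x07 = 1936d8
  after D1: wrote 6B at 0x02 = c31abae054d3
  after D2: wrote 8B at 0x15 = d8971936d85ee4d2
  after D3: wrote 4B at 0x13 = 54d336d8
query mem[0x1f]=0xba, mem[0x17]=0x19, mem[0x15]=0x36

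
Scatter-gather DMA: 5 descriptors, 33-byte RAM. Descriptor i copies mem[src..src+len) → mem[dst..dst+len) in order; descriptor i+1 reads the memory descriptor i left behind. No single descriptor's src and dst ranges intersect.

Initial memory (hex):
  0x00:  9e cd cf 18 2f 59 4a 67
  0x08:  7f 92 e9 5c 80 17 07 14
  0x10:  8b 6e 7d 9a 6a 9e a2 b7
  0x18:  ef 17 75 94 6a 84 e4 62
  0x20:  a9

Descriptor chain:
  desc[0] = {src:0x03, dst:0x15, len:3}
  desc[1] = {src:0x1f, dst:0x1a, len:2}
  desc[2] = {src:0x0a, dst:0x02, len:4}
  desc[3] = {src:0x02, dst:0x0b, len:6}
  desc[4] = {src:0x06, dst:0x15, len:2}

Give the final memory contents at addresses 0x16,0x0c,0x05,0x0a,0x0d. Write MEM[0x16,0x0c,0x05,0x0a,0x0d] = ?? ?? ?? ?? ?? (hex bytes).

[0] 0x03->0x15 len=3 : 18 2f 59
[1] 0x1f->0x1a len=2 : 62 a9
[2] 0x0a->0x02 len=4 : e9 5c 80 17
[3] 0x02->0x0b len=6 : e9 5c 80 17 4a 67
[4] 0x06->0x15 len=2 : 4a 67
query mem[0x16]=0x67, mem[0x0c]=0x5c, mem[0x05]=0x17, mem[0x0a]=0xe9, mem[0x0d]=0x80

MEM[0x16,0x0c,0x05,0x0a,0x0d] = 67 5c 17 e9 80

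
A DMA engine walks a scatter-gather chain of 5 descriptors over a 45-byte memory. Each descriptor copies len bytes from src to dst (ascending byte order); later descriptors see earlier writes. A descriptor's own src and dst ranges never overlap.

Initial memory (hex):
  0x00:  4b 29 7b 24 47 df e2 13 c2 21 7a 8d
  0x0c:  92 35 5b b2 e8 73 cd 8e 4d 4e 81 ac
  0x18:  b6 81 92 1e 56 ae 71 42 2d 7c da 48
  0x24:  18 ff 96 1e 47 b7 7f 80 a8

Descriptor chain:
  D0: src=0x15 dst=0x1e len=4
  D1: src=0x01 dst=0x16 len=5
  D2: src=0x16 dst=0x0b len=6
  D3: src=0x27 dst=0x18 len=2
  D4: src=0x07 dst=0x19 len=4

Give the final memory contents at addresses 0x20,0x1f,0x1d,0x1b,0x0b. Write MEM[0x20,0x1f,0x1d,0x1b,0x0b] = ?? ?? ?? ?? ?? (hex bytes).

  after D0: wrote 4B at 0x1e = 4e81acb6
  after D1: wrote 5B at 0x16 = 297b2447df
  after D2: wrote 6B at 0x0b = 297b2447df1e
  after D3: wrote 2B at 0x18 = 1e47
  after D4: wrote 4B at 0x19 = 13c2217a
query mem[0x20]=0xac, mem[0x1f]=0x81, mem[0x1d]=0xae, mem[0x1b]=0x21, mem[0x0b]=0x29

MEM[0x20,0x1f,0x1d,0x1b,0x0b] = ac 81 ae 21 29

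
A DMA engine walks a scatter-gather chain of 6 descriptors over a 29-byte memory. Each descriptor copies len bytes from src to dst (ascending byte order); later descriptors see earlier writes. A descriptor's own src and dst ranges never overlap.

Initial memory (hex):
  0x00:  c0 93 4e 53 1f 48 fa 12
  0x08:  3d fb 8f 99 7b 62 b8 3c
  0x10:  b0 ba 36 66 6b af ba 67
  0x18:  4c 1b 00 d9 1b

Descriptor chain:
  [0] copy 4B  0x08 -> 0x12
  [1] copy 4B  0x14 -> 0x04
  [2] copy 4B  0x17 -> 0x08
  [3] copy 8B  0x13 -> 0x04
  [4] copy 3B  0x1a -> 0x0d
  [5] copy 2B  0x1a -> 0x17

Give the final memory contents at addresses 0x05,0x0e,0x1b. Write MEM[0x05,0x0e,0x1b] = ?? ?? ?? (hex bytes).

MEM[0x05,0x0e,0x1b] = 8f d9 d9

  after D0: wrote 4B at 0x12 = 3dfb8f99
  after D1: wrote 4B at 0x04 = 8f99ba67
  after D2: wrote 4B at 0x08 = 674c1b00
  after D3: wrote 8B at 0x04 = fb8f99ba674c1b00
  after D4: wrote 3B at 0x0d = 00d91b
  after D5: wrote 2B at 0x17 = 00d9
query mem[0x05]=0x8f, mem[0x0e]=0xd9, mem[0x1b]=0xd9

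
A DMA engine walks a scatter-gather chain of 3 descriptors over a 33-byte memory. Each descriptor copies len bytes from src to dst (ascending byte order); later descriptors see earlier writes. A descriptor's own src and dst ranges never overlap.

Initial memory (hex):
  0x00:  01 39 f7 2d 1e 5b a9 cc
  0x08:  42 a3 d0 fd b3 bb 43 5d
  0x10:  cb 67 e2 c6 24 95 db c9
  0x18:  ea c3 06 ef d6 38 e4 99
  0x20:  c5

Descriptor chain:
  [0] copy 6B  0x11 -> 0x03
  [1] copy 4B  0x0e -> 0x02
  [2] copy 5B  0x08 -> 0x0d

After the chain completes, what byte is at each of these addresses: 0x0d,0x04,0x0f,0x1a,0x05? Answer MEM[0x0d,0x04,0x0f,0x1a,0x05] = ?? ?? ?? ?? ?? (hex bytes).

MEM[0x0d,0x04,0x0f,0x1a,0x05] = db cb d0 06 67

#0 dst[0x03+6] := {0x67,0xe2,0xc6,0x24,0x95,0xdb}
#1 dst[0x02+4] := {0x43,0x5d,0xcb,0x67}
#2 dst[0x0d+5] := {0xdb,0xa3,0xd0,0xfd,0xb3}
query mem[0x0d]=0xdb, mem[0x04]=0xcb, mem[0x0f]=0xd0, mem[0x1a]=0x06, mem[0x05]=0x67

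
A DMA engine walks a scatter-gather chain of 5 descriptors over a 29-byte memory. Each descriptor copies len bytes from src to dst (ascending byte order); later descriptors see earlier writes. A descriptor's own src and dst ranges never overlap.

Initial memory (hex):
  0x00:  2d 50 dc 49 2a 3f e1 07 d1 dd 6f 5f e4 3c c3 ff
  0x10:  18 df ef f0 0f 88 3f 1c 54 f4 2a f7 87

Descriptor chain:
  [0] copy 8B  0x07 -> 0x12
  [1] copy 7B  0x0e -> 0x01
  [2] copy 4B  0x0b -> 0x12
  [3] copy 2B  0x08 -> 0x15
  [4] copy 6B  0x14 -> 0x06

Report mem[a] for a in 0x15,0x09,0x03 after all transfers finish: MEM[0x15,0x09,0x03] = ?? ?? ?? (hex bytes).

D0: mem[0x12..0x19] <- [07 d1 dd 6f 5f e4 3c c3]
D1: mem[0x01..0x07] <- [c3 ff 18 df 07 d1 dd]
D2: mem[0x12..0x15] <- [5f e4 3c c3]
D3: mem[0x15..0x16] <- [d1 dd]
D4: mem[0x06..0x0b] <- [3c d1 dd e4 3c c3]
query mem[0x15]=0xd1, mem[0x09]=0xe4, mem[0x03]=0x18

MEM[0x15,0x09,0x03] = d1 e4 18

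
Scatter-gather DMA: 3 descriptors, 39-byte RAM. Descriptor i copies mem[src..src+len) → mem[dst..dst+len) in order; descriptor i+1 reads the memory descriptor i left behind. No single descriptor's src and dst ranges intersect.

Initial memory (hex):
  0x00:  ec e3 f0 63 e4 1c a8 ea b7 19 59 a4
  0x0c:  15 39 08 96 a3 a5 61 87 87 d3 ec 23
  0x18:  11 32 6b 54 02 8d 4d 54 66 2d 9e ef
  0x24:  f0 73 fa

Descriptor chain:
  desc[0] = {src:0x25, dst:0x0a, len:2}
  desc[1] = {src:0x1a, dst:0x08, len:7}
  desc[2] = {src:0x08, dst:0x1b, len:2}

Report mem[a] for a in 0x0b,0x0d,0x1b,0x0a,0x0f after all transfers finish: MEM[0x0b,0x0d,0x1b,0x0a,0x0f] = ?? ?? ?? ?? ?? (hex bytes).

MEM[0x0b,0x0d,0x1b,0x0a,0x0f] = 8d 54 6b 02 96

[0] 0x25->0x0a len=2 : 73 fa
[1] 0x1a->0x08 len=7 : 6b 54 02 8d 4d 54 66
[2] 0x08->0x1b len=2 : 6b 54
query mem[0x0b]=0x8d, mem[0x0d]=0x54, mem[0x1b]=0x6b, mem[0x0a]=0x02, mem[0x0f]=0x96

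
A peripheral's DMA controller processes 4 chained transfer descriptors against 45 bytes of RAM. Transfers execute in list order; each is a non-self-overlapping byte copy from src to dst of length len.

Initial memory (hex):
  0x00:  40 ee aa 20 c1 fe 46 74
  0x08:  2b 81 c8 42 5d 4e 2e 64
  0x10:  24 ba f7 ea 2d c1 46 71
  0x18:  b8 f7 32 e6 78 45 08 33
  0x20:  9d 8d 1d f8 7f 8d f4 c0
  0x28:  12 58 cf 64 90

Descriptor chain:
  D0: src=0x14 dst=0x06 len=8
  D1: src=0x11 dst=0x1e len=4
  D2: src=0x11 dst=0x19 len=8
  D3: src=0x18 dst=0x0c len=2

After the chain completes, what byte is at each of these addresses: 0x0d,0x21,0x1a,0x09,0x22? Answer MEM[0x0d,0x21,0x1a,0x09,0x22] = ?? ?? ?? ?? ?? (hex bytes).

#0 dst[0x06+8] := {0x2d,0xc1,0x46,0x71,0xb8,0xf7,0x32,0xe6}
#1 dst[0x1e+4] := {0xba,0xf7,0xea,0x2d}
#2 dst[0x19+8] := {0xba,0xf7,0xea,0x2d,0xc1,0x46,0x71,0xb8}
#3 dst[0x0c+2] := {0xb8,0xba}
query mem[0x0d]=0xba, mem[0x21]=0x2d, mem[0x1a]=0xf7, mem[0x09]=0x71, mem[0x22]=0x1d

MEM[0x0d,0x21,0x1a,0x09,0x22] = ba 2d f7 71 1d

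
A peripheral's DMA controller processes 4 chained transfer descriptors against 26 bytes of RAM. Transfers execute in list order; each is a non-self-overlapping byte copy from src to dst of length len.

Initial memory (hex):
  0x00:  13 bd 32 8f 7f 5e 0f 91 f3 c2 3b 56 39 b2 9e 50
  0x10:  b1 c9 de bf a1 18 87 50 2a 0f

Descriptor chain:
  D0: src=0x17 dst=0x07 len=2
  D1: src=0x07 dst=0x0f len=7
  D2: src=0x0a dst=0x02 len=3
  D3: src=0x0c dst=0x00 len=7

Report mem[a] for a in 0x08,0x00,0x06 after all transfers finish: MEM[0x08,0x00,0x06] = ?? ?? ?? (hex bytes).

[0] 0x17->0x07 len=2 : 50 2a
[1] 0x07->0x0f len=7 : 50 2a c2 3b 56 39 b2
[2] 0x0a->0x02 len=3 : 3b 56 39
[3] 0x0c->0x00 len=7 : 39 b2 9e 50 2a c2 3b
query mem[0x08]=0x2a, mem[0x00]=0x39, mem[0x06]=0x3b

MEM[0x08,0x00,0x06] = 2a 39 3b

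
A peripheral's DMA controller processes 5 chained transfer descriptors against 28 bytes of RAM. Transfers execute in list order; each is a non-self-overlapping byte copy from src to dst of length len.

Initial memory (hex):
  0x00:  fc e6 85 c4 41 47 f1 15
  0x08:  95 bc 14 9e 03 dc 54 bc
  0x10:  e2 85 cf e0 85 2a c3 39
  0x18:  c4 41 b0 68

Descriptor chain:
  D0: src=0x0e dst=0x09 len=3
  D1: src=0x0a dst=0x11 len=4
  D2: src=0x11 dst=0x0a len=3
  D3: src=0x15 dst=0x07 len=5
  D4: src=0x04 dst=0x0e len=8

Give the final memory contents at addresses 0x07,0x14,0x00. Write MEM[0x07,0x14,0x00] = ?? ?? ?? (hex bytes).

  after D0: wrote 3B at 0x09 = 54bce2
  after D1: wrote 4B at 0x11 = bce203dc
  after D2: wrote 3B at 0x0a = bce203
  after D3: wrote 5B at 0x07 = 2ac339c441
  after D4: wrote 8B at 0x0e = 4147f12ac339c441
query mem[0x07]=0x2a, mem[0x14]=0xc4, mem[0x00]=0xfc

MEM[0x07,0x14,0x00] = 2a c4 fc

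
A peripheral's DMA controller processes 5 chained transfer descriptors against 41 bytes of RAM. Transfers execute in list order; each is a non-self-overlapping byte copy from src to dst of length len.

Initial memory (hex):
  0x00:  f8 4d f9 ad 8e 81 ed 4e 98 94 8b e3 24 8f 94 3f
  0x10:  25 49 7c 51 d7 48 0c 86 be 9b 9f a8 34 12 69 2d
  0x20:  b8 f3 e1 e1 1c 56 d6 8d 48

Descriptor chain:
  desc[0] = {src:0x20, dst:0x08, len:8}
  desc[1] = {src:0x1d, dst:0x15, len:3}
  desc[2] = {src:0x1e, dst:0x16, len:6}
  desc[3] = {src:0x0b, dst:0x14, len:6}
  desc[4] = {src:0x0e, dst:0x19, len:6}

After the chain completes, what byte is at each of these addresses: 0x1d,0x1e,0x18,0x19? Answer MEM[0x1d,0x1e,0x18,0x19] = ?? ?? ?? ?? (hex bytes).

MEM[0x1d,0x1e,0x18,0x19] = 7c 51 8d d6

D0: mem[0x08..0x0f] <- [b8 f3 e1 e1 1c 56 d6 8d]
D1: mem[0x15..0x17] <- [12 69 2d]
D2: mem[0x16..0x1b] <- [69 2d b8 f3 e1 e1]
D3: mem[0x14..0x19] <- [e1 1c 56 d6 8d 25]
D4: mem[0x19..0x1e] <- [d6 8d 25 49 7c 51]
query mem[0x1d]=0x7c, mem[0x1e]=0x51, mem[0x18]=0x8d, mem[0x19]=0xd6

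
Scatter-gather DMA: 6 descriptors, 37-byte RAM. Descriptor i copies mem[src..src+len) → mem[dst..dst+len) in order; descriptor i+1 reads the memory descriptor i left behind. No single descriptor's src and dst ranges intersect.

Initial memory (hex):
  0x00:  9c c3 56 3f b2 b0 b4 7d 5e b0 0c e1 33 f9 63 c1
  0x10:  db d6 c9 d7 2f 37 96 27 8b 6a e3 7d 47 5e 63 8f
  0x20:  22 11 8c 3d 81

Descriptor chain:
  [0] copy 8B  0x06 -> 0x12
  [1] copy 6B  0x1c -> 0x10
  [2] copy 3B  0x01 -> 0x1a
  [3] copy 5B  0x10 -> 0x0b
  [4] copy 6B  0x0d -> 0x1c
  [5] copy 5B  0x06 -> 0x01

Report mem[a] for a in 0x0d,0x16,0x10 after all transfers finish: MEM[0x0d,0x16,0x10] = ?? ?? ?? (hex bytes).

[0] 0x06->0x12 len=8 : b4 7d 5e b0 0c e1 33 f9
[1] 0x1c->0x10 len=6 : 47 5e 63 8f 22 11
[2] 0x01->0x1a len=3 : c3 56 3f
[3] 0x10->0x0b len=5 : 47 5e 63 8f 22
[4] 0x0d->0x1c len=6 : 63 8f 22 47 5e 63
[5] 0x06->0x01 len=5 : b4 7d 5e b0 0c
query mem[0x0d]=0x63, mem[0x16]=0x0c, mem[0x10]=0x47

MEM[0x0d,0x16,0x10] = 63 0c 47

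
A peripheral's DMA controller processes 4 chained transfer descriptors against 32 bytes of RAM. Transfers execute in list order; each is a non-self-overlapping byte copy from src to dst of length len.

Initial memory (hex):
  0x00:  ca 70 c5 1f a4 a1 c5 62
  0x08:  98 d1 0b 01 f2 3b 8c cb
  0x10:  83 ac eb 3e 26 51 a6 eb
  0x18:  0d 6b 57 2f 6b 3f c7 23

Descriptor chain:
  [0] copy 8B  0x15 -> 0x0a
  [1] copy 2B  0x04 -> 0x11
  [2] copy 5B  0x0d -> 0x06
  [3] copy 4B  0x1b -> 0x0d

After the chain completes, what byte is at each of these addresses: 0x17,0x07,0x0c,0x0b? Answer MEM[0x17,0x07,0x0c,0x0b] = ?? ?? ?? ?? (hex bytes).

MEM[0x17,0x07,0x0c,0x0b] = eb 6b eb a6

#0 dst[0x0a+8] := {0x51,0xa6,0xeb,0x0d,0x6b,0x57,0x2f,0x6b}
#1 dst[0x11+2] := {0xa4,0xa1}
#2 dst[0x06+5] := {0x0d,0x6b,0x57,0x2f,0xa4}
#3 dst[0x0d+4] := {0x2f,0x6b,0x3f,0xc7}
query mem[0x17]=0xeb, mem[0x07]=0x6b, mem[0x0c]=0xeb, mem[0x0b]=0xa6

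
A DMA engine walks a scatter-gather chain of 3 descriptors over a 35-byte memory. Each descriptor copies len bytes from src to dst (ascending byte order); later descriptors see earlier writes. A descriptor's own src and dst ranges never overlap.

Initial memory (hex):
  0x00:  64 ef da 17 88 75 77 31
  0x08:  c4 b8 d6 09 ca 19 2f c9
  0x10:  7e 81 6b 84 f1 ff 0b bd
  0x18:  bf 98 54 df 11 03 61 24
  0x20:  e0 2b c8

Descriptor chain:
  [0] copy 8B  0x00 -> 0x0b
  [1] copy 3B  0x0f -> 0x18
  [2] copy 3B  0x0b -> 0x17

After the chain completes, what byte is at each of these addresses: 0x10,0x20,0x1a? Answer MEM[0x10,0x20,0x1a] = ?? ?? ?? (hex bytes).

D0: mem[0x0b..0x12] <- [64 ef da 17 88 75 77 31]
D1: mem[0x18..0x1a] <- [88 75 77]
D2: mem[0x17..0x19] <- [64 ef da]
query mem[0x10]=0x75, mem[0x20]=0xe0, mem[0x1a]=0x77

MEM[0x10,0x20,0x1a] = 75 e0 77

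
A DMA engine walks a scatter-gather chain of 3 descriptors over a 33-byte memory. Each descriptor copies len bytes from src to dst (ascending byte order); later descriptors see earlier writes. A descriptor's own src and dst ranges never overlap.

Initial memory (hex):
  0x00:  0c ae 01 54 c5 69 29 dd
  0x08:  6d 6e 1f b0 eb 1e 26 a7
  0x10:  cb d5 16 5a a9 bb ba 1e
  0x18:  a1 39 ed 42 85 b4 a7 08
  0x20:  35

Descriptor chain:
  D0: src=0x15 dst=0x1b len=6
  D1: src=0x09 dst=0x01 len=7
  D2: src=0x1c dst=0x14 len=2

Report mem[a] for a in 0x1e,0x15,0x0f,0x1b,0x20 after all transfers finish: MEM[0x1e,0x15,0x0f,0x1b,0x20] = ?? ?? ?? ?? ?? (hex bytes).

MEM[0x1e,0x15,0x0f,0x1b,0x20] = a1 1e a7 bb ed

[0] 0x15->0x1b len=6 : bb ba 1e a1 39 ed
[1] 0x09->0x01 len=7 : 6e 1f b0 eb 1e 26 a7
[2] 0x1c->0x14 len=2 : ba 1e
query mem[0x1e]=0xa1, mem[0x15]=0x1e, mem[0x0f]=0xa7, mem[0x1b]=0xbb, mem[0x20]=0xed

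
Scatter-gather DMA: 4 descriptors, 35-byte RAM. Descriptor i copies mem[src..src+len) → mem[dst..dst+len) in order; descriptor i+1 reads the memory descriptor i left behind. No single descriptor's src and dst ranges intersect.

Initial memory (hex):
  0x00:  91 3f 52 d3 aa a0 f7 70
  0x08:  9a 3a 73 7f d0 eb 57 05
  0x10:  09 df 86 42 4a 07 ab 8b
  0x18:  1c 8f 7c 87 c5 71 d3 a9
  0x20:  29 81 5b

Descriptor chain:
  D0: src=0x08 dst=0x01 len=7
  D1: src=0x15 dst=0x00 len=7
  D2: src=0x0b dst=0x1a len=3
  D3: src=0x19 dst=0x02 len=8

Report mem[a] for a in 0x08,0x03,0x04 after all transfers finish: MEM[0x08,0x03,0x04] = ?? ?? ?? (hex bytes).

MEM[0x08,0x03,0x04] = a9 7f d0

D0: mem[0x01..0x07] <- [9a 3a 73 7f d0 eb 57]
D1: mem[0x00..0x06] <- [07 ab 8b 1c 8f 7c 87]
D2: mem[0x1a..0x1c] <- [7f d0 eb]
D3: mem[0x02..0x09] <- [8f 7f d0 eb 71 d3 a9 29]
query mem[0x08]=0xa9, mem[0x03]=0x7f, mem[0x04]=0xd0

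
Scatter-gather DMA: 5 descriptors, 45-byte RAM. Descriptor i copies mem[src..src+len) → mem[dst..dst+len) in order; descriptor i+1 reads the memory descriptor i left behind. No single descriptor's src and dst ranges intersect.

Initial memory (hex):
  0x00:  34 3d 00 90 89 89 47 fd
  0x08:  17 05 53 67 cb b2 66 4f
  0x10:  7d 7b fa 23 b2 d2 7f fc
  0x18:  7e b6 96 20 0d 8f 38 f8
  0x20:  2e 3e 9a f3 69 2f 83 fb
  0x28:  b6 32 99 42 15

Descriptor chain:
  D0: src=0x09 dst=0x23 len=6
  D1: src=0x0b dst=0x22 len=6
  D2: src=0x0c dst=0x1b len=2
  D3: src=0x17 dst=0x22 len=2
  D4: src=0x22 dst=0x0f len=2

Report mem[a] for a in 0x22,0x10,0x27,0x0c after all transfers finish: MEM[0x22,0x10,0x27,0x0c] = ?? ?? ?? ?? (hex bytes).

#0 dst[0x23+6] := {0x05,0x53,0x67,0xcb,0xb2,0x66}
#1 dst[0x22+6] := {0x67,0xcb,0xb2,0x66,0x4f,0x7d}
#2 dst[0x1b+2] := {0xcb,0xb2}
#3 dst[0x22+2] := {0xfc,0x7e}
#4 dst[0x0f+2] := {0xfc,0x7e}
query mem[0x22]=0xfc, mem[0x10]=0x7e, mem[0x27]=0x7d, mem[0x0c]=0xcb

MEM[0x22,0x10,0x27,0x0c] = fc 7e 7d cb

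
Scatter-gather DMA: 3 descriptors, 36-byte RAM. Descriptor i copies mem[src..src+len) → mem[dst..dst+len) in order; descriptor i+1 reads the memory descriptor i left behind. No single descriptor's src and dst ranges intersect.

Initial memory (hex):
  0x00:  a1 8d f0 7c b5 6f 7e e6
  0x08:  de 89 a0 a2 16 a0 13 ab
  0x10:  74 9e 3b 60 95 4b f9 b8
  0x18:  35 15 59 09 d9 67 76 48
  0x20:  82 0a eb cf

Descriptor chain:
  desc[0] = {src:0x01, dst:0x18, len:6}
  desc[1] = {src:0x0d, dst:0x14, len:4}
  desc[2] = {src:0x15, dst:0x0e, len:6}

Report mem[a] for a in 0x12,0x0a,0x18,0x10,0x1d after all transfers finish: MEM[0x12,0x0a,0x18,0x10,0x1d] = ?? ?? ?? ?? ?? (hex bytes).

MEM[0x12,0x0a,0x18,0x10,0x1d] = f0 a0 8d 74 7e

D0: mem[0x18..0x1d] <- [8d f0 7c b5 6f 7e]
D1: mem[0x14..0x17] <- [a0 13 ab 74]
D2: mem[0x0e..0x13] <- [13 ab 74 8d f0 7c]
query mem[0x12]=0xf0, mem[0x0a]=0xa0, mem[0x18]=0x8d, mem[0x10]=0x74, mem[0x1d]=0x7e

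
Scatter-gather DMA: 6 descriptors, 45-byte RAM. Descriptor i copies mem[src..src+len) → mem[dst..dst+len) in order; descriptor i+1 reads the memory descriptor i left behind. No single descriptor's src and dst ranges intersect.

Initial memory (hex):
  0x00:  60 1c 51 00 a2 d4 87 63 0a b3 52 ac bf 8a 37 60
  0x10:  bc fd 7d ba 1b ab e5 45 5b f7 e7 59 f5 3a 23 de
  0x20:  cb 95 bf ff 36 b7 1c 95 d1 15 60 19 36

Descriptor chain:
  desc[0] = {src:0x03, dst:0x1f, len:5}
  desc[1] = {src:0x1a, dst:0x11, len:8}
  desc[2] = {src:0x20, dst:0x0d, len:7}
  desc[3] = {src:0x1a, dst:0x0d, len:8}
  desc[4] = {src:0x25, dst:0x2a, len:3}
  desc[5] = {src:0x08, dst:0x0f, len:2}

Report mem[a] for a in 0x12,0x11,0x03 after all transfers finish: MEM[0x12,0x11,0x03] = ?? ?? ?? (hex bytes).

#0 dst[0x1f+5] := {0x00,0xa2,0xd4,0x87,0x63}
#1 dst[0x11+8] := {0xe7,0x59,0xf5,0x3a,0x23,0x00,0xa2,0xd4}
#2 dst[0x0d+7] := {0xa2,0xd4,0x87,0x63,0x36,0xb7,0x1c}
#3 dst[0x0d+8] := {0xe7,0x59,0xf5,0x3a,0x23,0x00,0xa2,0xd4}
#4 dst[0x2a+3] := {0xb7,0x1c,0x95}
#5 dst[0x0f+2] := {0x0a,0xb3}
query mem[0x12]=0x00, mem[0x11]=0x23, mem[0x03]=0x00

MEM[0x12,0x11,0x03] = 00 23 00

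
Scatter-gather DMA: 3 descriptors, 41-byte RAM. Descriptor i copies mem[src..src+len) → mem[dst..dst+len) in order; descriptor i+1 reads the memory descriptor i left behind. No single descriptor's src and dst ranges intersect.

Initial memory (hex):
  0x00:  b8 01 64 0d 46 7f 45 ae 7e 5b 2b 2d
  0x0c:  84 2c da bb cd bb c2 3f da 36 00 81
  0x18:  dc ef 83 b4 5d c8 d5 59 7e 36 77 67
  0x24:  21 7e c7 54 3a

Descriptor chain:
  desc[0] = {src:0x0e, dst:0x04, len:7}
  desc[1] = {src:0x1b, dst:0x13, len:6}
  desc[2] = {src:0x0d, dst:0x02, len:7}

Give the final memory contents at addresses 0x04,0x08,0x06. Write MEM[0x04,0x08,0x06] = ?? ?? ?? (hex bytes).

MEM[0x04,0x08,0x06] = bb b4 bb

D0: mem[0x04..0x0a] <- [da bb cd bb c2 3f da]
D1: mem[0x13..0x18] <- [b4 5d c8 d5 59 7e]
D2: mem[0x02..0x08] <- [2c da bb cd bb c2 b4]
query mem[0x04]=0xbb, mem[0x08]=0xb4, mem[0x06]=0xbb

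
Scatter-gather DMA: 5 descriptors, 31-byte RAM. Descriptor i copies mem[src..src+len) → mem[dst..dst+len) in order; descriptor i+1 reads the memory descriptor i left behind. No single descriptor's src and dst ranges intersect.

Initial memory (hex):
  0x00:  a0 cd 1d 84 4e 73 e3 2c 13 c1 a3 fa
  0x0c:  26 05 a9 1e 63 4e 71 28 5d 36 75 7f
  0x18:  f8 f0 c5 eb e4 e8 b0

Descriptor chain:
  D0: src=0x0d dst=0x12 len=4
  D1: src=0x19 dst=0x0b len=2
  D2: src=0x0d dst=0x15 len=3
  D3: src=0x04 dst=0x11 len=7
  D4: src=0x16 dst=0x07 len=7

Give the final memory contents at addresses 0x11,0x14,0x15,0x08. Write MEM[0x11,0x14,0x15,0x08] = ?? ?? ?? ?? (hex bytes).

MEM[0x11,0x14,0x15,0x08] = 4e 2c 13 a3

#0 dst[0x12+4] := {0x05,0xa9,0x1e,0x63}
#1 dst[0x0b+2] := {0xf0,0xc5}
#2 dst[0x15+3] := {0x05,0xa9,0x1e}
#3 dst[0x11+7] := {0x4e,0x73,0xe3,0x2c,0x13,0xc1,0xa3}
#4 dst[0x07+7] := {0xc1,0xa3,0xf8,0xf0,0xc5,0xeb,0xe4}
query mem[0x11]=0x4e, mem[0x14]=0x2c, mem[0x15]=0x13, mem[0x08]=0xa3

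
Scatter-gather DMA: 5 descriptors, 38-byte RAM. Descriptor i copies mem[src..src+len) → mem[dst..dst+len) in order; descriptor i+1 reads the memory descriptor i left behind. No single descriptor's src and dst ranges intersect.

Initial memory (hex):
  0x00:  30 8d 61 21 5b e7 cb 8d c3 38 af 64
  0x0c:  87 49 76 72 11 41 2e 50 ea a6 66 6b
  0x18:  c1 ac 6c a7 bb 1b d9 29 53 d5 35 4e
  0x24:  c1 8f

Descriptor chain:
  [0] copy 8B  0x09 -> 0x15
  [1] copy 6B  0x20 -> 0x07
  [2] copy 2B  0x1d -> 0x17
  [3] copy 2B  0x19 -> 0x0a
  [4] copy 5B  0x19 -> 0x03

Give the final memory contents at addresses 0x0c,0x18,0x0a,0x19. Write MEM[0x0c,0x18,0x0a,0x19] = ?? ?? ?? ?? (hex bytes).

MEM[0x0c,0x18,0x0a,0x19] = 8f d9 49 49

[0] 0x09->0x15 len=8 : 38 af 64 87 49 76 72 11
[1] 0x20->0x07 len=6 : 53 d5 35 4e c1 8f
[2] 0x1d->0x17 len=2 : 1b d9
[3] 0x19->0x0a len=2 : 49 76
[4] 0x19->0x03 len=5 : 49 76 72 11 1b
query mem[0x0c]=0x8f, mem[0x18]=0xd9, mem[0x0a]=0x49, mem[0x19]=0x49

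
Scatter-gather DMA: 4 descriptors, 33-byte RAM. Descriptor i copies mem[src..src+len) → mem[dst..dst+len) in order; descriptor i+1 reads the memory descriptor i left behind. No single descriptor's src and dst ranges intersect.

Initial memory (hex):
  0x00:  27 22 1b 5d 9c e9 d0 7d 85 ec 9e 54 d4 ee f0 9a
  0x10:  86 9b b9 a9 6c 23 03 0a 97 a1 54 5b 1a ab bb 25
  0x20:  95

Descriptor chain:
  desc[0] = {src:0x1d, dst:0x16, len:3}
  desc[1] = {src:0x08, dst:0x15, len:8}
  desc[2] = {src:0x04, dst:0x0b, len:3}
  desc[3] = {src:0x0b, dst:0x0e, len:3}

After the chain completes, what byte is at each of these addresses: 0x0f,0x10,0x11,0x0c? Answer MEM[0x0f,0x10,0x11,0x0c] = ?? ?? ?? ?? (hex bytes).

D0: mem[0x16..0x18] <- [ab bb 25]
D1: mem[0x15..0x1c] <- [85 ec 9e 54 d4 ee f0 9a]
D2: mem[0x0b..0x0d] <- [9c e9 d0]
D3: mem[0x0e..0x10] <- [9c e9 d0]
query mem[0x0f]=0xe9, mem[0x10]=0xd0, mem[0x11]=0x9b, mem[0x0c]=0xe9

MEM[0x0f,0x10,0x11,0x0c] = e9 d0 9b e9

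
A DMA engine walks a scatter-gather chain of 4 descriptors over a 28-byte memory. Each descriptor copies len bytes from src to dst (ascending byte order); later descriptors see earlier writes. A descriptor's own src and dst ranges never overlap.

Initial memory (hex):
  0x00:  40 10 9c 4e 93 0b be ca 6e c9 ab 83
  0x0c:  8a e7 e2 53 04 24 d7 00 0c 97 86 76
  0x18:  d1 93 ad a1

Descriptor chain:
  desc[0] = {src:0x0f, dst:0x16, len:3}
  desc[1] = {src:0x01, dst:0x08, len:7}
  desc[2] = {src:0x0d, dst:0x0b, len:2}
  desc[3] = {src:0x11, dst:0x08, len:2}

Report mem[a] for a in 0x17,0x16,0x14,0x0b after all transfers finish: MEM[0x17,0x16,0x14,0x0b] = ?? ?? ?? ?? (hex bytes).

#0 dst[0x16+3] := {0x53,0x04,0x24}
#1 dst[0x08+7] := {0x10,0x9c,0x4e,0x93,0x0b,0xbe,0xca}
#2 dst[0x0b+2] := {0xbe,0xca}
#3 dst[0x08+2] := {0x24,0xd7}
query mem[0x17]=0x04, mem[0x16]=0x53, mem[0x14]=0x0c, mem[0x0b]=0xbe

MEM[0x17,0x16,0x14,0x0b] = 04 53 0c be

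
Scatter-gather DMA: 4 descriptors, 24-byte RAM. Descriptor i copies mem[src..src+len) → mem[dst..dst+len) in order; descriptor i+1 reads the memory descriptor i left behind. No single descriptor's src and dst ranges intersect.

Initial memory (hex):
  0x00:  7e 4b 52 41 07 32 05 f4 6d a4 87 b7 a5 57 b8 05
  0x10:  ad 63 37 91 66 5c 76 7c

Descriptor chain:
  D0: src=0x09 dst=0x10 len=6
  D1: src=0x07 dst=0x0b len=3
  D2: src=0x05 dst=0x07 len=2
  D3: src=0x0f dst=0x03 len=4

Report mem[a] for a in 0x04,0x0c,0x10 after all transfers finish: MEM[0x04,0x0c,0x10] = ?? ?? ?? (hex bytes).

[0] 0x09->0x10 len=6 : a4 87 b7 a5 57 b8
[1] 0x07->0x0b len=3 : f4 6d a4
[2] 0x05->0x07 len=2 : 32 05
[3] 0x0f->0x03 len=4 : 05 a4 87 b7
query mem[0x04]=0xa4, mem[0x0c]=0x6d, mem[0x10]=0xa4

MEM[0x04,0x0c,0x10] = a4 6d a4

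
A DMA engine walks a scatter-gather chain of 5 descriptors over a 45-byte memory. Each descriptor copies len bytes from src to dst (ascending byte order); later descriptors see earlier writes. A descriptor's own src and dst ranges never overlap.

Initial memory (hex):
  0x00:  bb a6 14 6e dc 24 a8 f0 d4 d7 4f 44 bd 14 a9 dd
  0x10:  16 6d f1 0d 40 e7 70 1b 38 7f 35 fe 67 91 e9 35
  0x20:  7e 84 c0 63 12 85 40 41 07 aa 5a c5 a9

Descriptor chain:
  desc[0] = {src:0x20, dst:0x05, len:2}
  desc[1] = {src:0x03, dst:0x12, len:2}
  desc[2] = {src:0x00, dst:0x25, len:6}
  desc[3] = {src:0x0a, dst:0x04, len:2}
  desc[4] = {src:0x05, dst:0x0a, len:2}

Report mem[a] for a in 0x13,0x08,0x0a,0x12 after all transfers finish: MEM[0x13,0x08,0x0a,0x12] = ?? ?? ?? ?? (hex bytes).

  after D0: wrote 2B at 0x05 = 7e84
  after D1: wrote 2B at 0x12 = 6edc
  after D2: wrote 6B at 0x25 = bba6146edc7e
  after D3: wrote 2B at 0x04 = 4f44
  after D4: wrote 2B at 0x0a = 4484
query mem[0x13]=0xdc, mem[0x08]=0xd4, mem[0x0a]=0x44, mem[0x12]=0x6e

MEM[0x13,0x08,0x0a,0x12] = dc d4 44 6e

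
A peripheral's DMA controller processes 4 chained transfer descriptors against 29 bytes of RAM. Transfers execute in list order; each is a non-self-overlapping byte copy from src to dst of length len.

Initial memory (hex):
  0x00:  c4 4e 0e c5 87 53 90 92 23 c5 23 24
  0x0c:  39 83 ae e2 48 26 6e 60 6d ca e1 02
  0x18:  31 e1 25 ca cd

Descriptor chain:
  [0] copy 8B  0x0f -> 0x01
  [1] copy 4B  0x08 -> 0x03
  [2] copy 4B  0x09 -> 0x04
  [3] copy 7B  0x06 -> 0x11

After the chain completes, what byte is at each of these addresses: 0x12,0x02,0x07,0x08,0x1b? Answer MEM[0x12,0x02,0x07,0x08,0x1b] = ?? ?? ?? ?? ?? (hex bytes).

MEM[0x12,0x02,0x07,0x08,0x1b] = 39 48 39 e1 ca

D0: mem[0x01..0x08] <- [e2 48 26 6e 60 6d ca e1]
D1: mem[0x03..0x06] <- [e1 c5 23 24]
D2: mem[0x04..0x07] <- [c5 23 24 39]
D3: mem[0x11..0x17] <- [24 39 e1 c5 23 24 39]
query mem[0x12]=0x39, mem[0x02]=0x48, mem[0x07]=0x39, mem[0x08]=0xe1, mem[0x1b]=0xca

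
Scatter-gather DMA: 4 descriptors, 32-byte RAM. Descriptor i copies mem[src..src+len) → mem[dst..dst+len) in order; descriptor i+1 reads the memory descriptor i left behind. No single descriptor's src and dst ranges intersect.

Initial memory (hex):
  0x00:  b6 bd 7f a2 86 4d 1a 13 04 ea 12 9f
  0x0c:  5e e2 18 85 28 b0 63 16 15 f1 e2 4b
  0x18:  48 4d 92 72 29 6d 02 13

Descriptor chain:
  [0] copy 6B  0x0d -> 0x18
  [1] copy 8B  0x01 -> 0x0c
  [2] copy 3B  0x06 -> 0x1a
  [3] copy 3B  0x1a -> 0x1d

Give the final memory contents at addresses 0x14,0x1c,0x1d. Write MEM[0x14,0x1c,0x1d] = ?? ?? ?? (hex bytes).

MEM[0x14,0x1c,0x1d] = 15 04 1a

#0 dst[0x18+6] := {0xe2,0x18,0x85,0x28,0xb0,0x63}
#1 dst[0x0c+8] := {0xbd,0x7f,0xa2,0x86,0x4d,0x1a,0x13,0x04}
#2 dst[0x1a+3] := {0x1a,0x13,0x04}
#3 dst[0x1d+3] := {0x1a,0x13,0x04}
query mem[0x14]=0x15, mem[0x1c]=0x04, mem[0x1d]=0x1a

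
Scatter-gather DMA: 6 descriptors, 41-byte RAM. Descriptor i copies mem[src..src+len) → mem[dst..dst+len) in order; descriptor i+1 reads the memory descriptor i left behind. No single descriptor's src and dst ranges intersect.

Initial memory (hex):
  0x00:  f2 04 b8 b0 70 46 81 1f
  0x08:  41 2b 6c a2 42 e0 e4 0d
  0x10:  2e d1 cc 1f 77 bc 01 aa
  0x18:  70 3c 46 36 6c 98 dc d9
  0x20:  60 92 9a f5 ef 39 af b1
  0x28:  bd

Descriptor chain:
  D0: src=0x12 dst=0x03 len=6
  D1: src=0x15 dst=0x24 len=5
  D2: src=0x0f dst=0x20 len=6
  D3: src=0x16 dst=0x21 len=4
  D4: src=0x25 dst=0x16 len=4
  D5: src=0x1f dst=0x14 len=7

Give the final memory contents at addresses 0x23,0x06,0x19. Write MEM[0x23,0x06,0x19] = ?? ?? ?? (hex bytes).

MEM[0x23,0x06,0x19] = 70 bc 3c

[0] 0x12->0x03 len=6 : cc 1f 77 bc 01 aa
[1] 0x15->0x24 len=5 : bc 01 aa 70 3c
[2] 0x0f->0x20 len=6 : 0d 2e d1 cc 1f 77
[3] 0x16->0x21 len=4 : 01 aa 70 3c
[4] 0x25->0x16 len=4 : 77 aa 70 3c
[5] 0x1f->0x14 len=7 : d9 0d 01 aa 70 3c 77
query mem[0x23]=0x70, mem[0x06]=0xbc, mem[0x19]=0x3c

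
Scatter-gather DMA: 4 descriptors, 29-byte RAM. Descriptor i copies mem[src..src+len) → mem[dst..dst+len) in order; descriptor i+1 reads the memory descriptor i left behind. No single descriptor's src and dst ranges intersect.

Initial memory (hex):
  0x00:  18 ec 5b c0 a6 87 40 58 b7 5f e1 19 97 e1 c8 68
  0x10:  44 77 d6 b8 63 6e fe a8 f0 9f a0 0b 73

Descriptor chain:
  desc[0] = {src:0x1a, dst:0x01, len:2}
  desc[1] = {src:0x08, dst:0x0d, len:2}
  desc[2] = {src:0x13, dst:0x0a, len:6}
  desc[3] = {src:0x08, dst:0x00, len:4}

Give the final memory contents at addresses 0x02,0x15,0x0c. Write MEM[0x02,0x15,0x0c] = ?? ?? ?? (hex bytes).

MEM[0x02,0x15,0x0c] = b8 6e 6e

  after D0: wrote 2B at 0x01 = a00b
  after D1: wrote 2B at 0x0d = b75f
  after D2: wrote 6B at 0x0a = b8636efea8f0
  after D3: wrote 4B at 0x00 = b75fb863
query mem[0x02]=0xb8, mem[0x15]=0x6e, mem[0x0c]=0x6e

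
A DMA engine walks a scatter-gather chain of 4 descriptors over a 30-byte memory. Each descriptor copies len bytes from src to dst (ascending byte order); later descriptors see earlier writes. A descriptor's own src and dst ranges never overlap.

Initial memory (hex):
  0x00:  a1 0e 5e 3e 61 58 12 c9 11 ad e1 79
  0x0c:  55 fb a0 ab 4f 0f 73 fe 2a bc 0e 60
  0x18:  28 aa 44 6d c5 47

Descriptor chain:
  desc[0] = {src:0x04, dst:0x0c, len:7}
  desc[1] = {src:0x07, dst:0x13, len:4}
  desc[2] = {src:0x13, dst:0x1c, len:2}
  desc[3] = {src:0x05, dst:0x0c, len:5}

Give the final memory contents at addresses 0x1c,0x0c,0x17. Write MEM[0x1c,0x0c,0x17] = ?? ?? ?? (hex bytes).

[0] 0x04->0x0c len=7 : 61 58 12 c9 11 ad e1
[1] 0x07->0x13 len=4 : c9 11 ad e1
[2] 0x13->0x1c len=2 : c9 11
[3] 0x05->0x0c len=5 : 58 12 c9 11 ad
query mem[0x1c]=0xc9, mem[0x0c]=0x58, mem[0x17]=0x60

MEM[0x1c,0x0c,0x17] = c9 58 60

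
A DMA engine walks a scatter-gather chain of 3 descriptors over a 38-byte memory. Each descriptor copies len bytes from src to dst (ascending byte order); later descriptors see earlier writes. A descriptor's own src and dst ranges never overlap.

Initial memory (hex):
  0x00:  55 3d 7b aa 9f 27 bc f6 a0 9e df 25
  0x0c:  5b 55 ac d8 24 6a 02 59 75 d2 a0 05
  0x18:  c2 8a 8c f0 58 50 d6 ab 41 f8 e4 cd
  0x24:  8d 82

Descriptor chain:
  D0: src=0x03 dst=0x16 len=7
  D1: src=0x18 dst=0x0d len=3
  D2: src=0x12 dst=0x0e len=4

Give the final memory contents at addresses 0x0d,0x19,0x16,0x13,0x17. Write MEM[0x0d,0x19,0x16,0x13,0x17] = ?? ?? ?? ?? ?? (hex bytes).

MEM[0x0d,0x19,0x16,0x13,0x17] = 27 bc aa 59 9f

D0: mem[0x16..0x1c] <- [aa 9f 27 bc f6 a0 9e]
D1: mem[0x0d..0x0f] <- [27 bc f6]
D2: mem[0x0e..0x11] <- [02 59 75 d2]
query mem[0x0d]=0x27, mem[0x19]=0xbc, mem[0x16]=0xaa, mem[0x13]=0x59, mem[0x17]=0x9f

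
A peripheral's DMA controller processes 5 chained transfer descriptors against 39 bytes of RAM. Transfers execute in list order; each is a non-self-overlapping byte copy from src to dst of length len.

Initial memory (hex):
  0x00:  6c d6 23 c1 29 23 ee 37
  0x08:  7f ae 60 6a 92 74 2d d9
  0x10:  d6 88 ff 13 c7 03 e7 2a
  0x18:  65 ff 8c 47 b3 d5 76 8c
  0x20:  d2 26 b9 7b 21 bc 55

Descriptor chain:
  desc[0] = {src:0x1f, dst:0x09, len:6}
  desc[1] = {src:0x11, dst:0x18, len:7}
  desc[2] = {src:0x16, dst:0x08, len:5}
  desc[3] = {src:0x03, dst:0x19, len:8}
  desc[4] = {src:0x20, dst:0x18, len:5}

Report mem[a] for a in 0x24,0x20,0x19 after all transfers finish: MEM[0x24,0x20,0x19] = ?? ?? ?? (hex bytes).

#0 dst[0x09+6] := {0x8c,0xd2,0x26,0xb9,0x7b,0x21}
#1 dst[0x18+7] := {0x88,0xff,0x13,0xc7,0x03,0xe7,0x2a}
#2 dst[0x08+5] := {0xe7,0x2a,0x88,0xff,0x13}
#3 dst[0x19+8] := {0xc1,0x29,0x23,0xee,0x37,0xe7,0x2a,0x88}
#4 dst[0x18+5] := {0x88,0x26,0xb9,0x7b,0x21}
query mem[0x24]=0x21, mem[0x20]=0x88, mem[0x19]=0x26

MEM[0x24,0x20,0x19] = 21 88 26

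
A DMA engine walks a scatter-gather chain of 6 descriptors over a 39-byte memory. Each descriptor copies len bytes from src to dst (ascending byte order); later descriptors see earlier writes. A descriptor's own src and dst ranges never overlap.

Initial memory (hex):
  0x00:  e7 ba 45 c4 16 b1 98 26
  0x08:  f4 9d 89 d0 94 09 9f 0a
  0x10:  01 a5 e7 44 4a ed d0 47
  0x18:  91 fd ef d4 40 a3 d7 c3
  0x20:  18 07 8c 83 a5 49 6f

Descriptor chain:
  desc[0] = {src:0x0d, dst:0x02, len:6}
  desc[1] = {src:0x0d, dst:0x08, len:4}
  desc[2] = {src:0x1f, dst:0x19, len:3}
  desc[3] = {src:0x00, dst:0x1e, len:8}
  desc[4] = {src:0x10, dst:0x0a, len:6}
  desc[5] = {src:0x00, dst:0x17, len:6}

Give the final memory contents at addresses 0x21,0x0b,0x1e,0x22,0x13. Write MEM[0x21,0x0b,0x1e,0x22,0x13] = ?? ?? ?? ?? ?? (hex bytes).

MEM[0x21,0x0b,0x1e,0x22,0x13] = 9f a5 e7 0a 44

D0: mem[0x02..0x07] <- [09 9f 0a 01 a5 e7]
D1: mem[0x08..0x0b] <- [09 9f 0a 01]
D2: mem[0x19..0x1b] <- [c3 18 07]
D3: mem[0x1e..0x25] <- [e7 ba 09 9f 0a 01 a5 e7]
D4: mem[0x0a..0x0f] <- [01 a5 e7 44 4a ed]
D5: mem[0x17..0x1c] <- [e7 ba 09 9f 0a 01]
query mem[0x21]=0x9f, mem[0x0b]=0xa5, mem[0x1e]=0xe7, mem[0x22]=0x0a, mem[0x13]=0x44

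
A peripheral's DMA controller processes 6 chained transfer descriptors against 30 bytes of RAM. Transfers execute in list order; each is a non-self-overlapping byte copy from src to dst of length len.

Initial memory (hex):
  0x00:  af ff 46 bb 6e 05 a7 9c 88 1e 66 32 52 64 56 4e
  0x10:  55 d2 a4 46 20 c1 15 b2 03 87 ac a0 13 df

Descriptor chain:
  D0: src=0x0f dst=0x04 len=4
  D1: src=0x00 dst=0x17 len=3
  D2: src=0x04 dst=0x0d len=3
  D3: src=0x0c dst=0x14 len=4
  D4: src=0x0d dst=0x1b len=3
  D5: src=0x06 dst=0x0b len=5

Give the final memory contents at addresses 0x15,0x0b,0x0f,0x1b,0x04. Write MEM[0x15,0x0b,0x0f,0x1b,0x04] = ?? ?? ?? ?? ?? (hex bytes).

[0] 0x0f->0x04 len=4 : 4e 55 d2 a4
[1] 0x00->0x17 len=3 : af ff 46
[2] 0x04->0x0d len=3 : 4e 55 d2
[3] 0x0c->0x14 len=4 : 52 4e 55 d2
[4] 0x0d->0x1b len=3 : 4e 55 d2
[5] 0x06->0x0b len=5 : d2 a4 88 1e 66
query mem[0x15]=0x4e, mem[0x0b]=0xd2, mem[0x0f]=0x66, mem[0x1b]=0x4e, mem[0x04]=0x4e

MEM[0x15,0x0b,0x0f,0x1b,0x04] = 4e d2 66 4e 4e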